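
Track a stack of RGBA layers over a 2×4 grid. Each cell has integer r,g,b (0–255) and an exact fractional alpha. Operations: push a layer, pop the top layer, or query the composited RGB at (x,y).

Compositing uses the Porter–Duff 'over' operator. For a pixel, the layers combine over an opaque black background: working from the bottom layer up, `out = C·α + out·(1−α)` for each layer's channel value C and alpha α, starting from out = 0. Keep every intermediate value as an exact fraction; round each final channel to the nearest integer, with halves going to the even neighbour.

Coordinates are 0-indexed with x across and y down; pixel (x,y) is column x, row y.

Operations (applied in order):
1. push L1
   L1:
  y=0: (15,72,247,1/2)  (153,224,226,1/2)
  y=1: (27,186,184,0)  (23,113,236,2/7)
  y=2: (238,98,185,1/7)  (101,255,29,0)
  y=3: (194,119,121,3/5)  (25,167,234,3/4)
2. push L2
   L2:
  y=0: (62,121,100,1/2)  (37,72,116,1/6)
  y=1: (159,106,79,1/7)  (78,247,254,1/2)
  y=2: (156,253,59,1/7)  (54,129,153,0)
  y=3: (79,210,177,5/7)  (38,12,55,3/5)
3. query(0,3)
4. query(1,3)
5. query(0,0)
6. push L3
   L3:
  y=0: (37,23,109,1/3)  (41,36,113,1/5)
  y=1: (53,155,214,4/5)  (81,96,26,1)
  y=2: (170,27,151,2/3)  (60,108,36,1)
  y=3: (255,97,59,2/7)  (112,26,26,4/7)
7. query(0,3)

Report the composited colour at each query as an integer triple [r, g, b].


(0,3) stack=L1,L2; from [0,0,0]:
L1 α=3/5: [582/5, 357/5, 363/5]
L2 α=5/7: [3139/35, 852/5, 5151/35]
rounded: [90, 170, 147]

query (1,3) [L1,L2] — begin 0,0,0
after L1 α=3/4: [75/4, 501/4, 351/2]
after L2 α=3/5: [303/10, 573/10, 516/5]
= [30, 57, 103]

query (0,0) [L1,L2] — begin 0,0,0
L1 α=1/2: [15/2, 36, 247/2]
L2 α=1/2: [139/4, 157/2, 447/4]
→ [35, 78, 112]

query (0,3) [L1,L2,L3] — begin 0,0,0
L1 α=3/5: [582/5, 357/5, 363/5]
L2 α=5/7: [3139/35, 852/5, 5151/35]
L3 α=2/7: [6709/49, 1046/7, 5977/49]
→ [137, 149, 122]


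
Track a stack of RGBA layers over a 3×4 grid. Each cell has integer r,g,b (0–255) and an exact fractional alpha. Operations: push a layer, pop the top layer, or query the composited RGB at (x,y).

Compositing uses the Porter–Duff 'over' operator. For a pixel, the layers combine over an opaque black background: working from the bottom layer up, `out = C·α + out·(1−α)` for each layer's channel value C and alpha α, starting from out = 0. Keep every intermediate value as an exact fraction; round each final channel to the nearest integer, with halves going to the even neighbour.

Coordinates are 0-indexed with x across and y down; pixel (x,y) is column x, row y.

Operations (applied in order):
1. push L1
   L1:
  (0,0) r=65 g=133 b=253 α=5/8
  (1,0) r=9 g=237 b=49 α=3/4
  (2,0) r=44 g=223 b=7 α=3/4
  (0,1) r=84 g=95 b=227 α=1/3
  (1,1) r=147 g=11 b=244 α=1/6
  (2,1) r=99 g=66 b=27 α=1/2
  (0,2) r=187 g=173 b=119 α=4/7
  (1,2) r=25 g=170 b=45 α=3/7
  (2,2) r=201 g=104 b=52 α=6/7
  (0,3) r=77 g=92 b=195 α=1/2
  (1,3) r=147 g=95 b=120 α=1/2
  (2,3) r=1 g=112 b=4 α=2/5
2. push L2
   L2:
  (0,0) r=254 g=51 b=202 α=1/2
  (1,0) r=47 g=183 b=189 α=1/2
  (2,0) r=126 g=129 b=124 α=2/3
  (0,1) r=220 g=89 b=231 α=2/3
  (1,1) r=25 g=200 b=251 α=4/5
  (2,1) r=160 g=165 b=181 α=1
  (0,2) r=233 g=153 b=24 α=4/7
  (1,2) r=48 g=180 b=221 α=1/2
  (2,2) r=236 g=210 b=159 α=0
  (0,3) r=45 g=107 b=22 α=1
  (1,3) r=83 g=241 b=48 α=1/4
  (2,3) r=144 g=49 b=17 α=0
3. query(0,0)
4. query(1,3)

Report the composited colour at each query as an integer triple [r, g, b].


query (0,0) [L1,L2] — begin 0,0,0
L1 α=5/8: [325/8, 665/8, 1265/8]
L2 α=1/2: [2357/16, 1073/16, 2881/16]
= [147, 67, 180]

(1,3) stack=L1,L2; from [0,0,0]:
after L1 α=1/2: [147/2, 95/2, 60]
after L2 α=1/4: [607/8, 767/8, 57]
rounded: [76, 96, 57]


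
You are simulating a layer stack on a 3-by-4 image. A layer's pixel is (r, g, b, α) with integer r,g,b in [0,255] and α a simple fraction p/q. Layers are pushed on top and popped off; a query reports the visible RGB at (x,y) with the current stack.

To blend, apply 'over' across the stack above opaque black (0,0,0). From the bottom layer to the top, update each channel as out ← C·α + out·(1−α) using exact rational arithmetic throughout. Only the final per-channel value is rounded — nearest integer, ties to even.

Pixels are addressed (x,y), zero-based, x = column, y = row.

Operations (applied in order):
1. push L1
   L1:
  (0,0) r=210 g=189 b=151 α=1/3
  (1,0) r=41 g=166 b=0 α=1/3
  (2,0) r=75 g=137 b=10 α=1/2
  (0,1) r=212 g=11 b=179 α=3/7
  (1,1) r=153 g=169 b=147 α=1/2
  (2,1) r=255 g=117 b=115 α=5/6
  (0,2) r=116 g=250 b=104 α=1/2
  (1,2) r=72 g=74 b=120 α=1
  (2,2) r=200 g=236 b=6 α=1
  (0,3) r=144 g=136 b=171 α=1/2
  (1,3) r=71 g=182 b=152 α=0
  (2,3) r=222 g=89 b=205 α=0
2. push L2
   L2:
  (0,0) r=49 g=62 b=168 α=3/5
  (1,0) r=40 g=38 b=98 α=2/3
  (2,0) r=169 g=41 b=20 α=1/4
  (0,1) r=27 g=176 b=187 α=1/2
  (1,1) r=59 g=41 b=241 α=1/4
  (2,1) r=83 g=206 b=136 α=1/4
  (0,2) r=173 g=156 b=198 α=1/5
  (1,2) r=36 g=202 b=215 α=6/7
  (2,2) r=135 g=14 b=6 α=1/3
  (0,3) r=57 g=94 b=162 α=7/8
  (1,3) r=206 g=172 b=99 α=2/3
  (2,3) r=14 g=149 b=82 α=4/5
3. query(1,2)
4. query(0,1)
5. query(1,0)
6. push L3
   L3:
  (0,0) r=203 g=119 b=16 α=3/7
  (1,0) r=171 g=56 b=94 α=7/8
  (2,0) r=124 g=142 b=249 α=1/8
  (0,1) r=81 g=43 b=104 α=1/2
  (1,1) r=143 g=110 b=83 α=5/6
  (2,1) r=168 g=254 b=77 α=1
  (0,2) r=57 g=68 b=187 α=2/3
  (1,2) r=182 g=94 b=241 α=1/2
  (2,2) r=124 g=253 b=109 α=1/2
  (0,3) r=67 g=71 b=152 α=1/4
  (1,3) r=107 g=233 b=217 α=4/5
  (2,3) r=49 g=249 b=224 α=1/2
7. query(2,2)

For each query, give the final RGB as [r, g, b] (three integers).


at x=1,y=2 over L1,L2:
after L1 α=1: [72, 74, 120]
after L2 α=6/7: [288/7, 1286/7, 1410/7]
= [41, 184, 201]

at x=0,y=1 over L1,L2:
after L1 α=3/7: [636/7, 33/7, 537/7]
after L2 α=1/2: [825/14, 1265/14, 923/7]
→ [59, 90, 132]

query (1,0) [L1,L2] — begin 0,0,0
+L1 (α=1/3) → [41/3, 166/3, 0]
+L2 (α=2/3) → [281/9, 394/9, 196/3]
= [31, 44, 65]

(2,2) stack=L1,L2,L3; from [0,0,0]:
+L1 (α=1) → [200, 236, 6]
+L2 (α=1/3) → [535/3, 162, 6]
+L3 (α=1/2) → [907/6, 415/2, 115/2]
= [151, 208, 58]


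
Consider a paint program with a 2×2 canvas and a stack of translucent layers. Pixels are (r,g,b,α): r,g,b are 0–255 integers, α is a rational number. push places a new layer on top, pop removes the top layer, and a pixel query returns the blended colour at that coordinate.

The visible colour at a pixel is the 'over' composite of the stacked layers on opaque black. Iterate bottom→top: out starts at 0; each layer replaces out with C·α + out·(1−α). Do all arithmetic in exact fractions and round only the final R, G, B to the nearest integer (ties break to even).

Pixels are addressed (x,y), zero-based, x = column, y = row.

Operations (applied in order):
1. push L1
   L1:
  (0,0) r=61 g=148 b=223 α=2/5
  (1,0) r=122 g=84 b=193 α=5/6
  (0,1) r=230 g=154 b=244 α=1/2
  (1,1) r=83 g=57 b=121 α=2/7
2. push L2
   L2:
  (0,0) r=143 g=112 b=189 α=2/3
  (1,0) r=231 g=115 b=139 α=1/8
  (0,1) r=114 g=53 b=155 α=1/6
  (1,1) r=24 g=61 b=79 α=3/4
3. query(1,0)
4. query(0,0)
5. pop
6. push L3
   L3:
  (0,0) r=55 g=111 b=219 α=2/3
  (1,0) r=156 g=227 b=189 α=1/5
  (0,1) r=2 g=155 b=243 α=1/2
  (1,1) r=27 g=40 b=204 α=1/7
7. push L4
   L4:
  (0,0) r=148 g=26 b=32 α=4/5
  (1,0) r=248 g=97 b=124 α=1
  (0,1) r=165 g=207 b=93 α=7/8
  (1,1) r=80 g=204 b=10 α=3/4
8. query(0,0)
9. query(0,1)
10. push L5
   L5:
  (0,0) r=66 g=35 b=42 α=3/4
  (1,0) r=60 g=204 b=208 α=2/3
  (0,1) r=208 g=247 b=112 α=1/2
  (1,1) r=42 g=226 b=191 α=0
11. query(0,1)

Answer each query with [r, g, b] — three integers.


(1,0) stack=L1,L2; from [0,0,0]:
+L1 (α=5/6) → [305/3, 70, 965/6]
+L2 (α=1/8) → [707/6, 605/8, 7589/48]
rounded: [118, 76, 158]

query (0,0) [L1,L2] — begin 0,0,0
+L1 (α=2/5) → [122/5, 296/5, 446/5]
+L2 (α=2/3) → [1552/15, 472/5, 2336/15]
→ [103, 94, 156]

(0,0) stack=L1,L3,L4; from [0,0,0]:
after L1 α=2/5: [122/5, 296/5, 446/5]
after L3 α=2/3: [224/5, 1406/15, 2636/15]
after L4 α=4/5: [3184/25, 2966/75, 4556/75]
→ [127, 40, 61]

at x=0,y=1 over L1,L3,L4:
+L1 (α=1/2) → [115, 77, 122]
+L3 (α=1/2) → [117/2, 116, 365/2]
+L4 (α=7/8) → [2427/16, 1565/8, 1667/16]
= [152, 196, 104]

(0,1) stack=L1,L3,L4,L5; from [0,0,0]:
+L1 (α=1/2) → [115, 77, 122]
+L3 (α=1/2) → [117/2, 116, 365/2]
+L4 (α=7/8) → [2427/16, 1565/8, 1667/16]
+L5 (α=1/2) → [5755/32, 3541/16, 3459/32]
→ [180, 221, 108]


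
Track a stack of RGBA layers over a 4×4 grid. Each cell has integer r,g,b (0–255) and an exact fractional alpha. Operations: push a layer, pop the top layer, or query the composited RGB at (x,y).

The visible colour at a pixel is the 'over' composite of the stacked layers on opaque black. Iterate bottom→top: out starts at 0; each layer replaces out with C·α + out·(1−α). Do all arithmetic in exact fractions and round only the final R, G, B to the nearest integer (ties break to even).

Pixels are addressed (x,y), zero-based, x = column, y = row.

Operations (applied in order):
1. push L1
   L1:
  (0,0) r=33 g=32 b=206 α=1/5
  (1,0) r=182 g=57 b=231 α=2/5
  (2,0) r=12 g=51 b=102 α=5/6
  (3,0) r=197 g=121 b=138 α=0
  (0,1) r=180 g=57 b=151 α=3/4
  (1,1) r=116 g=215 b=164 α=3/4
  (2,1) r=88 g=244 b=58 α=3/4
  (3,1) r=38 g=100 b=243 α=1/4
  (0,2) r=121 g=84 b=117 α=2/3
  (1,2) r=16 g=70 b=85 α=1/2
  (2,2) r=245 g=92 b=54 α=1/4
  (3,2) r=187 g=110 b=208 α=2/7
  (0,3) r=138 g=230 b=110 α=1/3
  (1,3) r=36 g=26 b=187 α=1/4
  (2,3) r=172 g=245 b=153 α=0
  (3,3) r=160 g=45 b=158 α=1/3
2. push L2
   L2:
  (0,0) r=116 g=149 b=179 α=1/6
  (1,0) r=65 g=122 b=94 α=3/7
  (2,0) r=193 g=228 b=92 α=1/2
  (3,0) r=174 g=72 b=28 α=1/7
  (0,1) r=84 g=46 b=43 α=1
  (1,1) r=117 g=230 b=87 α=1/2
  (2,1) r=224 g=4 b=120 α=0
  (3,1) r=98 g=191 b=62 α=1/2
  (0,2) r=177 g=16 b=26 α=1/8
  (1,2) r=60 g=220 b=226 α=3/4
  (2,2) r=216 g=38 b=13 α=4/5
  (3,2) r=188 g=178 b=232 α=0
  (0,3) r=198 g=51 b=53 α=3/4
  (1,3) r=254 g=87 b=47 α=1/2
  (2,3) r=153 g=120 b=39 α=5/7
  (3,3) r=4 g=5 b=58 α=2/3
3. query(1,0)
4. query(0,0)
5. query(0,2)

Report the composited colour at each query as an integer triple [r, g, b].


query (1,0) [L1,L2] — begin 0,0,0
L1 α=2/5: [364/5, 114/5, 462/5]
L2 α=3/7: [2431/35, 2286/35, 3258/35]
rounded: [69, 65, 93]

at x=0,y=0 over L1,L2:
after L1 α=1/5: [33/5, 32/5, 206/5]
after L2 α=1/6: [149/6, 181/6, 385/6]
rounded: [25, 30, 64]

(0,2) stack=L1,L2; from [0,0,0]:
+L1 (α=2/3) → [242/3, 56, 78]
+L2 (α=1/8) → [2225/24, 51, 143/2]
rounded: [93, 51, 72]


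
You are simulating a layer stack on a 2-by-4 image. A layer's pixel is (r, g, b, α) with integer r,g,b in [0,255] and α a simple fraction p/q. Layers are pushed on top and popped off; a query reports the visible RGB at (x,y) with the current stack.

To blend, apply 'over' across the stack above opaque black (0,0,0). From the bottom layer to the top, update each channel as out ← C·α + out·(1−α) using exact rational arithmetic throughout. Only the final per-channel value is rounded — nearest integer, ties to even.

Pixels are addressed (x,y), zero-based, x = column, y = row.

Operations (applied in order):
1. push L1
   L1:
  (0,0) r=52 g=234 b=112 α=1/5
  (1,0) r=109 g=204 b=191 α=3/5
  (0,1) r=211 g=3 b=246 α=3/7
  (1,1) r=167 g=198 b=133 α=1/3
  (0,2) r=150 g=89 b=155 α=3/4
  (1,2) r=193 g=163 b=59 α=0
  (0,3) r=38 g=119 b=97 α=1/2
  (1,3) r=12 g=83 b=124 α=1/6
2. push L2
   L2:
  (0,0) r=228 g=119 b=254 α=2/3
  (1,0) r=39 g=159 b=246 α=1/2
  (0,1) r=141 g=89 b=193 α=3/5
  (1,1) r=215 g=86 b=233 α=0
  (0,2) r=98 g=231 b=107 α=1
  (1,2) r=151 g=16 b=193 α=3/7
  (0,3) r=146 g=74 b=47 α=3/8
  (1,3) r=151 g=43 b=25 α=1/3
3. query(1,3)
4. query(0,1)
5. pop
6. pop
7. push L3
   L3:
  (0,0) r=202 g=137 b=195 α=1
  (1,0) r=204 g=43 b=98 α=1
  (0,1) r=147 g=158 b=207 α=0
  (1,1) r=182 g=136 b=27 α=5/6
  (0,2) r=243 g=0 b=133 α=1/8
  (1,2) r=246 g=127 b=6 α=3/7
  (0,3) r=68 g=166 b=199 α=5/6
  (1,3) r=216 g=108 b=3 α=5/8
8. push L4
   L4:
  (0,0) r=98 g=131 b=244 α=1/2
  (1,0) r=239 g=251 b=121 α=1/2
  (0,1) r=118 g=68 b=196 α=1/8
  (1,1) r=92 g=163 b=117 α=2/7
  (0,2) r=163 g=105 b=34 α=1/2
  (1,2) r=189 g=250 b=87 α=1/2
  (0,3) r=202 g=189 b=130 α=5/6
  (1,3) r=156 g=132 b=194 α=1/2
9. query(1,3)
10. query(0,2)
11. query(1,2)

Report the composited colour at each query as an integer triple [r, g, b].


query (1,3) [L1,L2] — begin 0,0,0
L1 α=1/6: [2, 83/6, 62/3]
L2 α=1/3: [155/3, 212/9, 199/9]
rounded: [52, 24, 22]

(0,1) stack=L1,L2; from [0,0,0]:
+L1 (α=3/7) → [633/7, 9/7, 738/7]
+L2 (α=3/5) → [4227/35, 1887/35, 5529/35]
rounded: [121, 54, 158]

at x=1,y=3 over L3,L4:
+L3 (α=5/8) → [135, 135/2, 15/8]
+L4 (α=1/2) → [291/2, 399/4, 1567/16]
= [146, 100, 98]

at x=0,y=2 over L3,L4:
+L3 (α=1/8) → [243/8, 0, 133/8]
+L4 (α=1/2) → [1547/16, 105/2, 405/16]
rounded: [97, 52, 25]

query (1,2) [L3,L4] — begin 0,0,0
after L3 α=3/7: [738/7, 381/7, 18/7]
after L4 α=1/2: [2061/14, 2131/14, 627/14]
= [147, 152, 45]


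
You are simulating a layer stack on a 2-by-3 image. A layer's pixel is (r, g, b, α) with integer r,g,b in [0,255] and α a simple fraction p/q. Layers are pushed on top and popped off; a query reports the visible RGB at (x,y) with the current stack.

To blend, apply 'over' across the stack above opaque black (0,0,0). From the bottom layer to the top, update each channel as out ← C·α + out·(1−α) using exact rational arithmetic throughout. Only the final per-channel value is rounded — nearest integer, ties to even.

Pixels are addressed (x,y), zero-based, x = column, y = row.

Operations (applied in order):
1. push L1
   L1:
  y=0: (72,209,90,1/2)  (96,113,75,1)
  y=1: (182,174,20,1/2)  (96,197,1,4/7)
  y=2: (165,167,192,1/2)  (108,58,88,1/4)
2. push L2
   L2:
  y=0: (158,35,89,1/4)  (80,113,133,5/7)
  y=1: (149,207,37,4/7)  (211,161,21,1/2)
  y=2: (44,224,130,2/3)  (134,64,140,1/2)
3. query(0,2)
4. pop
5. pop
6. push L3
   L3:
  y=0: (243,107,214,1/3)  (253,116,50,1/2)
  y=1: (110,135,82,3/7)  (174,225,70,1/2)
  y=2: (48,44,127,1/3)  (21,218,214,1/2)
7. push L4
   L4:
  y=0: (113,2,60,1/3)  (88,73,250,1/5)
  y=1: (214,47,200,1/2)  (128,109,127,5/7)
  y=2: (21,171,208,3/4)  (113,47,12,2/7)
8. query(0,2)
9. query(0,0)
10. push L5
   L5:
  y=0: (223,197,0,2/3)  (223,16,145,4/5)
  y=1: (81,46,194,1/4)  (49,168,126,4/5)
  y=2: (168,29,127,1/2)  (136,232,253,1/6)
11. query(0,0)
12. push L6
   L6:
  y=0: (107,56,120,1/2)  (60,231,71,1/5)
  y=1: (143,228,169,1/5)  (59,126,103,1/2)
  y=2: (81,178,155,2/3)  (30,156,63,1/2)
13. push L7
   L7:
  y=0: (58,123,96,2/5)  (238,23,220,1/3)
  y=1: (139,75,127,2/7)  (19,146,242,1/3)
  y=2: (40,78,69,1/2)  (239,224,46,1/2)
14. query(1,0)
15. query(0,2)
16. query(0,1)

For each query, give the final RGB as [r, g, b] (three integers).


at x=0,y=2 over L1,L2:
L1 α=1/2: [165/2, 167/2, 96]
L2 α=2/3: [341/6, 1063/6, 356/3]
→ [57, 177, 119]

at x=0,y=2 over L3,L4:
after L3 α=1/3: [16, 44/3, 127/3]
after L4 α=3/4: [79/4, 1583/12, 1999/12]
= [20, 132, 167]

query (0,0) [L3,L4] — begin 0,0,0
after L3 α=1/3: [81, 107/3, 214/3]
after L4 α=1/3: [275/3, 220/9, 608/9]
= [92, 24, 68]

query (0,0) [L3,L4,L5] — begin 0,0,0
+L3 (α=1/3) → [81, 107/3, 214/3]
+L4 (α=1/3) → [275/3, 220/9, 608/9]
+L5 (α=2/3) → [1613/9, 3766/27, 608/27]
= [179, 139, 23]

(1,0) stack=L3,L4,L5,L6,L7; from [0,0,0]:
after L3 α=1/2: [253/2, 58, 25]
after L4 α=1/5: [594/5, 61, 70]
after L5 α=4/5: [5054/25, 25, 130]
after L6 α=1/5: [21716/125, 331/5, 591/5]
after L7 α=1/3: [24394/125, 259/5, 2282/15]
→ [195, 52, 152]

at x=0,y=2 over L3,L4,L5,L6,L7:
L3 α=1/3: [16, 44/3, 127/3]
L4 α=3/4: [79/4, 1583/12, 1999/12]
L5 α=1/2: [751/8, 1931/24, 3523/24]
L6 α=2/3: [2047/24, 10475/72, 10963/72]
L7 α=1/2: [3007/48, 16091/144, 15931/144]
= [63, 112, 111]

at x=0,y=1 over L3,L4,L5,L6,L7:
L3 α=3/7: [330/7, 405/7, 246/7]
L4 α=1/2: [914/7, 367/7, 823/7]
L5 α=1/4: [3309/28, 1423/28, 3827/28]
L6 α=1/5: [862/7, 3019/35, 1002/7]
L7 α=2/7: [6256/49, 4069/49, 6788/49]
→ [128, 83, 139]


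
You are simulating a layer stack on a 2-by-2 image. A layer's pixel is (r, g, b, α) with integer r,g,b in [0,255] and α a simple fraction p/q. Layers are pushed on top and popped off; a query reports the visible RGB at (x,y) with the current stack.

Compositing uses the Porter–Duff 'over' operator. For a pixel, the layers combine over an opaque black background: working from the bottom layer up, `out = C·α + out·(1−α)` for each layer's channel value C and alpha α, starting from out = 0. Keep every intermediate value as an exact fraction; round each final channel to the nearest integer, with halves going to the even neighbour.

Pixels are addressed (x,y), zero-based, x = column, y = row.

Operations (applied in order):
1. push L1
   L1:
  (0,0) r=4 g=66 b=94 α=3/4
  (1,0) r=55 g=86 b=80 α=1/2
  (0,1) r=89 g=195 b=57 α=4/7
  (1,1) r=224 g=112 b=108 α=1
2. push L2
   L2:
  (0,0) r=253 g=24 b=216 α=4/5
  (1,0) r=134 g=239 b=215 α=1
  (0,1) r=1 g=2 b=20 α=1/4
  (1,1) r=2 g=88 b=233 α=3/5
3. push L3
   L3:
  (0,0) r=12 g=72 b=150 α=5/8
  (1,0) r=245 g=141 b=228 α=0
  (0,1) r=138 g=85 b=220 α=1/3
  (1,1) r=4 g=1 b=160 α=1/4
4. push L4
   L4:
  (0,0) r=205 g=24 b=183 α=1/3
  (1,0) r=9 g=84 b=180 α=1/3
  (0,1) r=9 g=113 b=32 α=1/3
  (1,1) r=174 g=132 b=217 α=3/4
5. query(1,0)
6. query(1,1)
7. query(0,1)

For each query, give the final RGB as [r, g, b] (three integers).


query (1,0) [L1,L2,L3,L4] — begin 0,0,0
after L1 α=1/2: [55/2, 43, 40]
after L2 α=1: [134, 239, 215]
after L3 α=0: [134, 239, 215]
after L4 α=1/3: [277/3, 562/3, 610/3]
→ [92, 187, 203]

query (1,1) [L1,L2,L3,L4] — begin 0,0,0
after L1 α=1: [224, 112, 108]
after L2 α=3/5: [454/5, 488/5, 183]
after L3 α=1/4: [691/10, 1469/20, 709/4]
after L4 α=3/4: [5911/40, 9389/80, 3313/16]
→ [148, 117, 207]

(0,1) stack=L1,L2,L3,L4; from [0,0,0]:
after L1 α=4/7: [356/7, 780/7, 228/7]
after L2 α=1/4: [1075/28, 1177/14, 206/7]
after L3 α=1/3: [3007/42, 1772/21, 1952/21]
after L4 α=1/3: [3196/63, 5917/63, 4576/63]
= [51, 94, 73]


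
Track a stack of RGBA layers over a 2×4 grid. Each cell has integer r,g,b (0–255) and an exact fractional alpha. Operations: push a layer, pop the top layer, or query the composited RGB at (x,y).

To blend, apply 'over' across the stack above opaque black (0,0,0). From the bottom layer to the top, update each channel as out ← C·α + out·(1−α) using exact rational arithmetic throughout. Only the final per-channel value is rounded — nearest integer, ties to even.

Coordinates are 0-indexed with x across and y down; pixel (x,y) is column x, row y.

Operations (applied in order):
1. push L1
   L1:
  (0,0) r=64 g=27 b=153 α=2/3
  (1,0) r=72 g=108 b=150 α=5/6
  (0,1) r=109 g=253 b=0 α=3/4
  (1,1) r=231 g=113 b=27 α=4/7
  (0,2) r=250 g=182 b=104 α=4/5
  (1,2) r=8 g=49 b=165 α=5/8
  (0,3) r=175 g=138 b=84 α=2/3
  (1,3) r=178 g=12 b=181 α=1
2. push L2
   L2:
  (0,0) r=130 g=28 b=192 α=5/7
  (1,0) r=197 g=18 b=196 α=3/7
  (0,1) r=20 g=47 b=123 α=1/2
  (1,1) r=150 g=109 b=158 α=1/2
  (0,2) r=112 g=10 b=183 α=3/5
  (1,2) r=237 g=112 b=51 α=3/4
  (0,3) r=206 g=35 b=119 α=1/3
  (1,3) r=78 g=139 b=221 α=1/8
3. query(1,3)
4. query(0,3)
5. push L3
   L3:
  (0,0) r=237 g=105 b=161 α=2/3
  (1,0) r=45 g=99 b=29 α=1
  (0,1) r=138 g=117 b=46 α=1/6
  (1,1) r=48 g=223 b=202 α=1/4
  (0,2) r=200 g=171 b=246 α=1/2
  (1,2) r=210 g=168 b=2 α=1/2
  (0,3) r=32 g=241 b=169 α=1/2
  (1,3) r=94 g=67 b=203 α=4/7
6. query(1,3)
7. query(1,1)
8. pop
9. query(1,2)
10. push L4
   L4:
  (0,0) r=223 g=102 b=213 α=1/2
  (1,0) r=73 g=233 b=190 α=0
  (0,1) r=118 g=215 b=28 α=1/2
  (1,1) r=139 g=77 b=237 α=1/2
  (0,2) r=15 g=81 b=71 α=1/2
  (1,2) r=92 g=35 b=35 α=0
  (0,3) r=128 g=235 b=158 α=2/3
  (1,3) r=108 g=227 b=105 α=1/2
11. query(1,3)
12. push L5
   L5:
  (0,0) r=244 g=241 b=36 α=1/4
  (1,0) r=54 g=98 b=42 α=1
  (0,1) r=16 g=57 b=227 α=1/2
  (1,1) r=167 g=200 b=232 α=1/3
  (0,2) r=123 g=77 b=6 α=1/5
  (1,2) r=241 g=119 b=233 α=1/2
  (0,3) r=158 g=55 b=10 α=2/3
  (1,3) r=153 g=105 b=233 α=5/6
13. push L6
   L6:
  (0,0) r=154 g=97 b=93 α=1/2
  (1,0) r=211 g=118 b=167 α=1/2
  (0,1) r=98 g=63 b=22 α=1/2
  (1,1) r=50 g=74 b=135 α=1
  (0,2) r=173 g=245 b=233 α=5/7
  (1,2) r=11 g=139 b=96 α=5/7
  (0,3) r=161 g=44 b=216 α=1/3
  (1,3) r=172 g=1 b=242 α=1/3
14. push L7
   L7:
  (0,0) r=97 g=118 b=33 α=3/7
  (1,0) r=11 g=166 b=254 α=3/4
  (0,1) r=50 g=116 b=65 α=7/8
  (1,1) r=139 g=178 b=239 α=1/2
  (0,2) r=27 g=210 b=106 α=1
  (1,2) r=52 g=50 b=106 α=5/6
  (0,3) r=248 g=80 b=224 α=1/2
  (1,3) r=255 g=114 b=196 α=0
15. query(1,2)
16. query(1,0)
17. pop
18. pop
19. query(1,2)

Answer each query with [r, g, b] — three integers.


query (1,3) [L1,L2] — begin 0,0,0
L1 α=1: [178, 12, 181]
L2 α=1/8: [331/2, 223/8, 186]
→ [166, 28, 186]

query (0,3) [L1,L2] — begin 0,0,0
L1 α=2/3: [350/3, 92, 56]
L2 α=1/3: [1318/9, 73, 77]
→ [146, 73, 77]

at x=1,y=3 over L1,L2,L3:
+L1 (α=1) → [178, 12, 181]
+L2 (α=1/8) → [331/2, 223/8, 186]
+L3 (α=4/7) → [1745/14, 2813/56, 1370/7]
→ [125, 50, 196]

(1,1) stack=L1,L2,L3; from [0,0,0]:
after L1 α=4/7: [132, 452/7, 108/7]
after L2 α=1/2: [141, 1215/14, 607/7]
after L3 α=1/4: [471/4, 6767/56, 3235/28]
rounded: [118, 121, 116]

at x=1,y=2 over L1,L2:
+L1 (α=5/8) → [5, 245/8, 825/8]
+L2 (α=3/4) → [179, 2933/32, 2049/32]
rounded: [179, 92, 64]

at x=1,y=3 over L1,L2,L4:
after L1 α=1: [178, 12, 181]
after L2 α=1/8: [331/2, 223/8, 186]
after L4 α=1/2: [547/4, 2039/16, 291/2]
→ [137, 127, 146]

query (1,2) [L1,L2,L4,L5,L6,L7] — begin 0,0,0
+L1 (α=5/8) → [5, 245/8, 825/8]
+L2 (α=3/4) → [179, 2933/32, 2049/32]
+L4 (α=0) → [179, 2933/32, 2049/32]
+L5 (α=1/2) → [210, 6741/64, 9505/64]
+L6 (α=5/7) → [475/7, 28981/224, 24865/224]
+L7 (α=5/6) → [765/14, 28327/448, 143585/1344]
rounded: [55, 63, 107]

query (1,0) [L1,L2,L4,L5,L6,L7] — begin 0,0,0
after L1 α=5/6: [60, 90, 125]
after L2 α=3/7: [831/7, 414/7, 1088/7]
after L4 α=0: [831/7, 414/7, 1088/7]
after L5 α=1: [54, 98, 42]
after L6 α=1/2: [265/2, 108, 209/2]
after L7 α=3/4: [331/8, 303/2, 1733/8]
rounded: [41, 152, 217]

at x=1,y=2 over L1,L2,L4,L5:
after L1 α=5/8: [5, 245/8, 825/8]
after L2 α=3/4: [179, 2933/32, 2049/32]
after L4 α=0: [179, 2933/32, 2049/32]
after L5 α=1/2: [210, 6741/64, 9505/64]
= [210, 105, 149]


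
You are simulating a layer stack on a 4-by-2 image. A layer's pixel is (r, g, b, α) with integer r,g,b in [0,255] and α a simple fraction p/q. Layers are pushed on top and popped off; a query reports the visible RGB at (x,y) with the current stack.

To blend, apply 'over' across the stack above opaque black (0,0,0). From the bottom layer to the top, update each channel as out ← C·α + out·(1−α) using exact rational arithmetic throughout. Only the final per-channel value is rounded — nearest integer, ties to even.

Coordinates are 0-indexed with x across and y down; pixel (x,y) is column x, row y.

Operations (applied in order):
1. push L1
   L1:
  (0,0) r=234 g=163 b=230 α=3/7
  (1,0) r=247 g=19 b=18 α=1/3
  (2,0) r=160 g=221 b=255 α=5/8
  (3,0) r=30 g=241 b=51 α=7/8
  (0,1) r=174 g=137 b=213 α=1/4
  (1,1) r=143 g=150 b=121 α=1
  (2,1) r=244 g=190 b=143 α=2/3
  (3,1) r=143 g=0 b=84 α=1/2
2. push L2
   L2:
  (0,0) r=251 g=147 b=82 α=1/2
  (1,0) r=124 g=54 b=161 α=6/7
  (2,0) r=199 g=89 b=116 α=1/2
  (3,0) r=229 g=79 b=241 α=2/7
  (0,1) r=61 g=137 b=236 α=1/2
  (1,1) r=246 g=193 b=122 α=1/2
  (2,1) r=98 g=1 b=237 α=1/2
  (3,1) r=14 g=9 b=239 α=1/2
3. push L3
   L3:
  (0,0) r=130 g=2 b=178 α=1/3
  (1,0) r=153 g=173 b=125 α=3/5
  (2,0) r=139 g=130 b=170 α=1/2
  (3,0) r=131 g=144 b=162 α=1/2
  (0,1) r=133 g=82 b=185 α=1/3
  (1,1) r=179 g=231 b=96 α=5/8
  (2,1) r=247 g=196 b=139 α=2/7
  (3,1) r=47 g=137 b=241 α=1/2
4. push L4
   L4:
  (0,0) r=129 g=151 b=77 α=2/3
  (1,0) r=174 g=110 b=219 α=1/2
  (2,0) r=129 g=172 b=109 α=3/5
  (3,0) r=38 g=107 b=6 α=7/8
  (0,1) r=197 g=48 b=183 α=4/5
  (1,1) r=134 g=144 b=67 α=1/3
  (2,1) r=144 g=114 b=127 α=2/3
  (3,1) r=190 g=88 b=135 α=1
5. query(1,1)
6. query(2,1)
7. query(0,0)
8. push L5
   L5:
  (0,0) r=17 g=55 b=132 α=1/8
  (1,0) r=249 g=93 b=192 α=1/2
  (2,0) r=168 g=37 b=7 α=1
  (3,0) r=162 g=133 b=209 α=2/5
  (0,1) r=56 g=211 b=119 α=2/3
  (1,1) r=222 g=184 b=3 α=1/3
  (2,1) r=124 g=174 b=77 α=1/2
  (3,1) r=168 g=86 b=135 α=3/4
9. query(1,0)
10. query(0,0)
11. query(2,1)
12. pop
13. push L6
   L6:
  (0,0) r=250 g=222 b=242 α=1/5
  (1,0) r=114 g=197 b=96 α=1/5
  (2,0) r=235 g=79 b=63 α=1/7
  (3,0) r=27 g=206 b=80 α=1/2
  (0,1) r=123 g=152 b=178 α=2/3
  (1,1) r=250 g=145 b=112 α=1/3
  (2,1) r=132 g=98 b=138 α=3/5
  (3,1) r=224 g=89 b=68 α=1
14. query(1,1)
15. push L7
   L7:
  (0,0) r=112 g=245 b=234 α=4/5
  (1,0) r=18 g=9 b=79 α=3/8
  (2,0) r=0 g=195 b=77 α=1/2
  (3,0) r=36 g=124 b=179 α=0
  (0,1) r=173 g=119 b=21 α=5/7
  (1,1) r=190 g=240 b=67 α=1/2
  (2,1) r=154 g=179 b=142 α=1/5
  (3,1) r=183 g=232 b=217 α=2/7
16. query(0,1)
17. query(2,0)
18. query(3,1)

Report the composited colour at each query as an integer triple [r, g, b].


(1,1) stack=L1,L2,L3,L4; from [0,0,0]:
+L1 (α=1) → [143, 150, 121]
+L2 (α=1/2) → [389/2, 343/2, 243/2]
+L3 (α=5/8) → [2957/16, 3339/16, 1689/16]
+L4 (α=1/3) → [1343/8, 1497/8, 2225/24]
rounded: [168, 187, 93]

(2,1) stack=L1,L2,L3,L4; from [0,0,0]:
+L1 (α=2/3) → [488/3, 380/3, 286/3]
+L2 (α=1/2) → [391/3, 383/6, 997/6]
+L3 (α=2/7) → [491/3, 4267/42, 6653/42]
+L4 (α=2/3) → [1355/9, 13843/126, 17321/126]
rounded: [151, 110, 137]

at x=0,y=0 over L1,L2,L3,L4:
L1 α=3/7: [702/7, 489/7, 690/7]
L2 α=1/2: [2459/14, 759/7, 632/7]
L3 α=1/3: [1123/7, 1532/21, 2510/21]
L4 α=2/3: [2929/21, 7874/63, 5744/63]
→ [139, 125, 91]

(1,0) stack=L1,L2,L3,L4,L5; from [0,0,0]:
after L1 α=1/3: [247/3, 19/3, 6]
after L2 α=6/7: [2479/21, 991/21, 972/7]
after L3 α=3/5: [14597/105, 12881/105, 4569/35]
after L4 α=1/2: [32867/210, 24431/210, 6117/35]
after L5 α=1/2: [85157/420, 43961/420, 12837/70]
→ [203, 105, 183]

at x=0,y=0 over L1,L2,L3,L4,L5:
+L1 (α=3/7) → [702/7, 489/7, 690/7]
+L2 (α=1/2) → [2459/14, 759/7, 632/7]
+L3 (α=1/3) → [1123/7, 1532/21, 2510/21]
+L4 (α=2/3) → [2929/21, 7874/63, 5744/63]
+L5 (α=1/8) → [745/6, 8369/72, 1733/18]
→ [124, 116, 96]

at x=2,y=1 over L1,L2,L3,L4,L5:
L1 α=2/3: [488/3, 380/3, 286/3]
L2 α=1/2: [391/3, 383/6, 997/6]
L3 α=2/7: [491/3, 4267/42, 6653/42]
L4 α=2/3: [1355/9, 13843/126, 17321/126]
L5 α=1/2: [2471/18, 35767/252, 27023/252]
rounded: [137, 142, 107]

(1,1) stack=L1,L2,L3,L4,L6; from [0,0,0]:
+L1 (α=1) → [143, 150, 121]
+L2 (α=1/2) → [389/2, 343/2, 243/2]
+L3 (α=5/8) → [2957/16, 3339/16, 1689/16]
+L4 (α=1/3) → [1343/8, 1497/8, 2225/24]
+L6 (α=1/3) → [781/4, 2077/12, 3569/36]
= [195, 173, 99]

query (0,1) [L1,L2,L3,L4,L6,L7] — begin 0,0,0
+L1 (α=1/4) → [87/2, 137/4, 213/4]
+L2 (α=1/2) → [209/4, 685/8, 1157/8]
+L3 (α=1/3) → [475/6, 1013/12, 1897/12]
+L4 (α=4/5) → [5203/30, 3317/60, 10681/60]
+L6 (α=2/3) → [12583/90, 21557/180, 32041/180]
+L7 (α=5/7) → [51508/315, 75107/630, 41491/630]
rounded: [164, 119, 66]

query (2,0) [L1,L2,L3,L4,L6,L7] — begin 0,0,0
L1 α=5/8: [100, 1105/8, 1275/8]
L2 α=1/2: [299/2, 1817/16, 2203/16]
L3 α=1/2: [577/4, 3897/32, 4923/32]
L4 α=3/5: [1351/10, 12153/80, 2031/16]
L6 α=1/7: [5228/35, 39619/280, 6597/56]
L7 α=1/2: [2614/35, 94219/560, 10909/112]
= [75, 168, 97]

(3,1) stack=L1,L2,L3,L4,L6,L7; from [0,0,0]:
L1 α=1/2: [143/2, 0, 42]
L2 α=1/2: [171/4, 9/2, 281/2]
L3 α=1/2: [359/8, 283/4, 763/4]
L4 α=1: [190, 88, 135]
L6 α=1: [224, 89, 68]
L7 α=2/7: [1486/7, 909/7, 774/7]
→ [212, 130, 111]


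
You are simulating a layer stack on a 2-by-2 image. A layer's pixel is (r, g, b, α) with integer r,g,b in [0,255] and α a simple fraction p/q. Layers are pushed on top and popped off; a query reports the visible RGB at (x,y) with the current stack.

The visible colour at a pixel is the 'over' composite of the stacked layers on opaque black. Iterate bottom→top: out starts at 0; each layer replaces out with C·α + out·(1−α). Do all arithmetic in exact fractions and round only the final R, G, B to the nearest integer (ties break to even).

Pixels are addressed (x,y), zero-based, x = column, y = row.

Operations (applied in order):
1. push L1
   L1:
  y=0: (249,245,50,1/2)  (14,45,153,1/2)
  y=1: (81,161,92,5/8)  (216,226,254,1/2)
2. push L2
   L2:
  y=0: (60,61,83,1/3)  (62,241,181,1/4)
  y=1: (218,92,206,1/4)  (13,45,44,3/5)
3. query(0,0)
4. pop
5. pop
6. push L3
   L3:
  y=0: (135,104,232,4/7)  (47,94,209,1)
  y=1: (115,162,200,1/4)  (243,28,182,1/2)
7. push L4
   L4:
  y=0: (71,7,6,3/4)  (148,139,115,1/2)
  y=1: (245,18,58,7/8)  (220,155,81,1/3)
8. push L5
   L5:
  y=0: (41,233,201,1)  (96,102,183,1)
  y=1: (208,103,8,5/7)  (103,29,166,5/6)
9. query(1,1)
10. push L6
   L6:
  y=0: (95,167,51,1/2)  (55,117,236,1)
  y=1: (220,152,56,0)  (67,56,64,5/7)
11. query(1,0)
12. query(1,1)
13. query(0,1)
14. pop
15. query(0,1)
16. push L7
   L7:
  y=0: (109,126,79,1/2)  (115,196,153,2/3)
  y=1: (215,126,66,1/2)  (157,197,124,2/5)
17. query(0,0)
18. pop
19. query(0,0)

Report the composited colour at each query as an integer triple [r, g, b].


(0,0) stack=L1,L2; from [0,0,0]:
+L1 (α=1/2) → [249/2, 245/2, 25]
+L2 (α=1/3) → [103, 102, 133/3]
= [103, 102, 44]

(1,1) stack=L3,L4,L5; from [0,0,0]:
L3 α=1/2: [243/2, 14, 91]
L4 α=1/3: [463/3, 61, 263/3]
L5 α=5/6: [1004/9, 103/3, 2753/18]
= [112, 34, 153]

query (1,0) [L3,L4,L5,L6] — begin 0,0,0
+L3 (α=1) → [47, 94, 209]
+L4 (α=1/2) → [195/2, 233/2, 162]
+L5 (α=1) → [96, 102, 183]
+L6 (α=1) → [55, 117, 236]
rounded: [55, 117, 236]

at x=1,y=1 over L3,L4,L5,L6:
L3 α=1/2: [243/2, 14, 91]
L4 α=1/3: [463/3, 61, 263/3]
L5 α=5/6: [1004/9, 103/3, 2753/18]
L6 α=5/7: [5023/63, 1046/21, 5633/63]
= [80, 50, 89]

at x=0,y=1 over L3,L4,L5,L6:
after L3 α=1/4: [115/4, 81/2, 50]
after L4 α=7/8: [6975/32, 333/16, 57]
after L5 α=5/7: [23615/112, 4453/56, 22]
after L6 α=0: [23615/112, 4453/56, 22]
→ [211, 80, 22]

(0,1) stack=L3,L4,L5; from [0,0,0]:
+L3 (α=1/4) → [115/4, 81/2, 50]
+L4 (α=7/8) → [6975/32, 333/16, 57]
+L5 (α=5/7) → [23615/112, 4453/56, 22]
= [211, 80, 22]

(0,0) stack=L3,L4,L5,L7; from [0,0,0]:
L3 α=4/7: [540/7, 416/7, 928/7]
L4 α=3/4: [2031/28, 563/28, 527/14]
L5 α=1: [41, 233, 201]
L7 α=1/2: [75, 359/2, 140]
→ [75, 180, 140]

at x=0,y=0 over L3,L4,L5:
+L3 (α=4/7) → [540/7, 416/7, 928/7]
+L4 (α=3/4) → [2031/28, 563/28, 527/14]
+L5 (α=1) → [41, 233, 201]
→ [41, 233, 201]


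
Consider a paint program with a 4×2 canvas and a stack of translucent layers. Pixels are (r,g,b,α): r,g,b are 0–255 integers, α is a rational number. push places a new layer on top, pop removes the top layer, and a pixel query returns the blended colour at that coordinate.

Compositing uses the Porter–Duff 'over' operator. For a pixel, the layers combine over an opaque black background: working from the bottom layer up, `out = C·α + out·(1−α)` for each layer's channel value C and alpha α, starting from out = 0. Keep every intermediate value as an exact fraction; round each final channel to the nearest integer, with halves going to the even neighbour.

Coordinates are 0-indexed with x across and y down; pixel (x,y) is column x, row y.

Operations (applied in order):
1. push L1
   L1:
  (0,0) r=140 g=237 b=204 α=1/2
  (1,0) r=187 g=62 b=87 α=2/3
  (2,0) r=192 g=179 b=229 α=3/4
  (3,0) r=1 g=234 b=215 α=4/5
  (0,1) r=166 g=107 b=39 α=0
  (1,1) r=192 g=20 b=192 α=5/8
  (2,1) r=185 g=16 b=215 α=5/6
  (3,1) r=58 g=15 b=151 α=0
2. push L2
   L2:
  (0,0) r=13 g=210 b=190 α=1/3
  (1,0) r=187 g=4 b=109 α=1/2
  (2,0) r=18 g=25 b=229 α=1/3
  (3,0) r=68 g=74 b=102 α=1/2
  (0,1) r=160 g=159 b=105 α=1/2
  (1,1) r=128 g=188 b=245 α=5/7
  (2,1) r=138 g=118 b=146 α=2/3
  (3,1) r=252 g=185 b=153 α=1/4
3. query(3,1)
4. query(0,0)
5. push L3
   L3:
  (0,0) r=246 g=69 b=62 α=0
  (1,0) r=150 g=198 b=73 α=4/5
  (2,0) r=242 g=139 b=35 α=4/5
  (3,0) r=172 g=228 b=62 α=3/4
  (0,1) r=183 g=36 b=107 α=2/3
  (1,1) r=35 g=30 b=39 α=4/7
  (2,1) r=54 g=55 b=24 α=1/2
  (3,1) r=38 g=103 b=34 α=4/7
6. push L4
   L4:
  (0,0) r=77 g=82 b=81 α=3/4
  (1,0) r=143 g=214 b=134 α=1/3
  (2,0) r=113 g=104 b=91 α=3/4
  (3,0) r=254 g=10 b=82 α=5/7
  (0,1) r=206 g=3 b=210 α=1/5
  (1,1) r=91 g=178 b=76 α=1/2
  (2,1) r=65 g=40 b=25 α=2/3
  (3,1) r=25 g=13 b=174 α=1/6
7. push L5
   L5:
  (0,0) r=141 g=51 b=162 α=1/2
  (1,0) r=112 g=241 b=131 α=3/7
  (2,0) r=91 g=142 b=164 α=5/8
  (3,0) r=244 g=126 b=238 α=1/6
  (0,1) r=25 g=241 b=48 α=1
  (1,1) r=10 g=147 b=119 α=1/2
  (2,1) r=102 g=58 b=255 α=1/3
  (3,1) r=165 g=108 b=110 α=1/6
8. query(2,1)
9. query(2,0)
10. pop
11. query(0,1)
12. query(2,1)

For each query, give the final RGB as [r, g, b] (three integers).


query (3,1) [L1,L2] — begin 0,0,0
L1 α=0: [0, 0, 0]
L2 α=1/4: [63, 185/4, 153/4]
rounded: [63, 46, 38]

(0,0) stack=L1,L2; from [0,0,0]:
after L1 α=1/2: [70, 237/2, 102]
after L2 α=1/3: [51, 149, 394/3]
rounded: [51, 149, 131]

query (2,1) [L1,L2,L3,L4,L5] — begin 0,0,0
after L1 α=5/6: [925/6, 40/3, 1075/6]
after L2 α=2/3: [2581/18, 748/9, 2827/18]
after L3 α=1/2: [3553/36, 1243/18, 3259/36]
after L4 α=2/3: [8233/108, 2683/54, 5059/108]
after L5 α=1/3: [13741/162, 4249/81, 18829/162]
→ [85, 52, 116]

query (2,0) [L1,L2,L3,L4,L5] — begin 0,0,0
after L1 α=3/4: [144, 537/4, 687/4]
after L2 α=1/3: [102, 587/6, 1145/6]
after L3 α=4/5: [214, 3923/30, 397/6]
after L4 α=3/4: [553/4, 13283/120, 2035/24]
after L5 α=5/8: [3479/32, 41683/320, 8595/64]
→ [109, 130, 134]

at x=0,y=1 over L1,L2,L3,L4:
after L1 α=0: [0, 0, 0]
after L2 α=1/2: [80, 159/2, 105/2]
after L3 α=2/3: [446/3, 101/2, 533/6]
after L4 α=1/5: [2402/15, 41, 1696/15]
rounded: [160, 41, 113]

query (2,1) [L1,L2,L3,L4] — begin 0,0,0
L1 α=5/6: [925/6, 40/3, 1075/6]
L2 α=2/3: [2581/18, 748/9, 2827/18]
L3 α=1/2: [3553/36, 1243/18, 3259/36]
L4 α=2/3: [8233/108, 2683/54, 5059/108]
rounded: [76, 50, 47]


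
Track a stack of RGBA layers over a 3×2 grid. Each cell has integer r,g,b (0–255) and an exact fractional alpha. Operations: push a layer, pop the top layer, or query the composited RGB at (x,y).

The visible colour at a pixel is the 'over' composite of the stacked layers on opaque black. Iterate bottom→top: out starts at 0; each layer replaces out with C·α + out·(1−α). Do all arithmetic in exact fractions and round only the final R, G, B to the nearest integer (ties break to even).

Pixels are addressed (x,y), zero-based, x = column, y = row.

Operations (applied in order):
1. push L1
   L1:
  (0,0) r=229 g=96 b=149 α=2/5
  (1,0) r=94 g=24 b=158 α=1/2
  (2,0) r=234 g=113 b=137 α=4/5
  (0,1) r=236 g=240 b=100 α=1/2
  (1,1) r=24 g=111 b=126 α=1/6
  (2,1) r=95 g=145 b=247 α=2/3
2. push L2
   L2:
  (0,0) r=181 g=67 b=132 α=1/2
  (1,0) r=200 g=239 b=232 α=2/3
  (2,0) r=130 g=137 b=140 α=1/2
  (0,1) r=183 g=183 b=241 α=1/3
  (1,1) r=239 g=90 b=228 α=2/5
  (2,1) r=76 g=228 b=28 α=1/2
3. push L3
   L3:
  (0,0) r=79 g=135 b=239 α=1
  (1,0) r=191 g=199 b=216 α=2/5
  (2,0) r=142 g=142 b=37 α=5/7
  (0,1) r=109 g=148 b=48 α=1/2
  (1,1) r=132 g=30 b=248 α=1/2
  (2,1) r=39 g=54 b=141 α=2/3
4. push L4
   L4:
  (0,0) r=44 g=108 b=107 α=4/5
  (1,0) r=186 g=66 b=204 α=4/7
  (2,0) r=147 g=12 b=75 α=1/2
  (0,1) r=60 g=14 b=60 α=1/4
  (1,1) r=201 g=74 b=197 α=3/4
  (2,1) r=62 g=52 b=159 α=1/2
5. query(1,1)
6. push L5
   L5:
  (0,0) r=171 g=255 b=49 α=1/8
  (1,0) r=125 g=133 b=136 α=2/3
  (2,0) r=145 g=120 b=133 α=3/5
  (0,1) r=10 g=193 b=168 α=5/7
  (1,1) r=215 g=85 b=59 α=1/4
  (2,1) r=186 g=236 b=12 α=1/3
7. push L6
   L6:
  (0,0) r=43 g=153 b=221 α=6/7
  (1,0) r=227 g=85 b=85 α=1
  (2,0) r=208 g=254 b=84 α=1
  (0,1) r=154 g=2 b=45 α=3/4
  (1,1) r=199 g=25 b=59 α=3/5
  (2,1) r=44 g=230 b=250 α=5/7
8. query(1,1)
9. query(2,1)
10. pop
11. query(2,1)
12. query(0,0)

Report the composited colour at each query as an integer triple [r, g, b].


(1,1) stack=L1,L2,L3,L4; from [0,0,0]:
L1 α=1/6: [4, 37/2, 21]
L2 α=2/5: [98, 471/10, 519/5]
L3 α=1/2: [115, 771/20, 1759/10]
L4 α=3/4: [359/2, 5211/80, 7669/40]
→ [180, 65, 192]

query (1,1) [L1,L2,L3,L4,L5,L6] — begin 0,0,0
+L1 (α=1/6) → [4, 37/2, 21]
+L2 (α=2/5) → [98, 471/10, 519/5]
+L3 (α=1/2) → [115, 771/20, 1759/10]
+L4 (α=3/4) → [359/2, 5211/80, 7669/40]
+L5 (α=1/4) → [1507/8, 22433/320, 25367/160]
+L6 (α=3/5) → [779/4, 34433/800, 39527/400]
= [195, 43, 99]

query (2,1) [L1,L2,L3,L4,L5,L6] — begin 0,0,0
L1 α=2/3: [190/3, 290/3, 494/3]
L2 α=1/2: [209/3, 487/3, 289/3]
L3 α=2/3: [443/9, 811/9, 1135/9]
L4 α=1/2: [1001/18, 1279/18, 1283/9]
L5 α=1/3: [2675/27, 3403/27, 2674/27]
L6 α=5/7: [11290/189, 5408/27, 39098/189]
→ [60, 200, 207]

(2,1) stack=L1,L2,L3,L4,L5; from [0,0,0]:
after L1 α=2/3: [190/3, 290/3, 494/3]
after L2 α=1/2: [209/3, 487/3, 289/3]
after L3 α=2/3: [443/9, 811/9, 1135/9]
after L4 α=1/2: [1001/18, 1279/18, 1283/9]
after L5 α=1/3: [2675/27, 3403/27, 2674/27]
rounded: [99, 126, 99]

query (0,0) [L1,L2,L3,L4,L5] — begin 0,0,0
+L1 (α=2/5) → [458/5, 192/5, 298/5]
+L2 (α=1/2) → [1363/10, 527/10, 479/5]
+L3 (α=1) → [79, 135, 239]
+L4 (α=4/5) → [51, 567/5, 667/5]
+L5 (α=1/8) → [66, 1311/10, 2457/20]
rounded: [66, 131, 123]


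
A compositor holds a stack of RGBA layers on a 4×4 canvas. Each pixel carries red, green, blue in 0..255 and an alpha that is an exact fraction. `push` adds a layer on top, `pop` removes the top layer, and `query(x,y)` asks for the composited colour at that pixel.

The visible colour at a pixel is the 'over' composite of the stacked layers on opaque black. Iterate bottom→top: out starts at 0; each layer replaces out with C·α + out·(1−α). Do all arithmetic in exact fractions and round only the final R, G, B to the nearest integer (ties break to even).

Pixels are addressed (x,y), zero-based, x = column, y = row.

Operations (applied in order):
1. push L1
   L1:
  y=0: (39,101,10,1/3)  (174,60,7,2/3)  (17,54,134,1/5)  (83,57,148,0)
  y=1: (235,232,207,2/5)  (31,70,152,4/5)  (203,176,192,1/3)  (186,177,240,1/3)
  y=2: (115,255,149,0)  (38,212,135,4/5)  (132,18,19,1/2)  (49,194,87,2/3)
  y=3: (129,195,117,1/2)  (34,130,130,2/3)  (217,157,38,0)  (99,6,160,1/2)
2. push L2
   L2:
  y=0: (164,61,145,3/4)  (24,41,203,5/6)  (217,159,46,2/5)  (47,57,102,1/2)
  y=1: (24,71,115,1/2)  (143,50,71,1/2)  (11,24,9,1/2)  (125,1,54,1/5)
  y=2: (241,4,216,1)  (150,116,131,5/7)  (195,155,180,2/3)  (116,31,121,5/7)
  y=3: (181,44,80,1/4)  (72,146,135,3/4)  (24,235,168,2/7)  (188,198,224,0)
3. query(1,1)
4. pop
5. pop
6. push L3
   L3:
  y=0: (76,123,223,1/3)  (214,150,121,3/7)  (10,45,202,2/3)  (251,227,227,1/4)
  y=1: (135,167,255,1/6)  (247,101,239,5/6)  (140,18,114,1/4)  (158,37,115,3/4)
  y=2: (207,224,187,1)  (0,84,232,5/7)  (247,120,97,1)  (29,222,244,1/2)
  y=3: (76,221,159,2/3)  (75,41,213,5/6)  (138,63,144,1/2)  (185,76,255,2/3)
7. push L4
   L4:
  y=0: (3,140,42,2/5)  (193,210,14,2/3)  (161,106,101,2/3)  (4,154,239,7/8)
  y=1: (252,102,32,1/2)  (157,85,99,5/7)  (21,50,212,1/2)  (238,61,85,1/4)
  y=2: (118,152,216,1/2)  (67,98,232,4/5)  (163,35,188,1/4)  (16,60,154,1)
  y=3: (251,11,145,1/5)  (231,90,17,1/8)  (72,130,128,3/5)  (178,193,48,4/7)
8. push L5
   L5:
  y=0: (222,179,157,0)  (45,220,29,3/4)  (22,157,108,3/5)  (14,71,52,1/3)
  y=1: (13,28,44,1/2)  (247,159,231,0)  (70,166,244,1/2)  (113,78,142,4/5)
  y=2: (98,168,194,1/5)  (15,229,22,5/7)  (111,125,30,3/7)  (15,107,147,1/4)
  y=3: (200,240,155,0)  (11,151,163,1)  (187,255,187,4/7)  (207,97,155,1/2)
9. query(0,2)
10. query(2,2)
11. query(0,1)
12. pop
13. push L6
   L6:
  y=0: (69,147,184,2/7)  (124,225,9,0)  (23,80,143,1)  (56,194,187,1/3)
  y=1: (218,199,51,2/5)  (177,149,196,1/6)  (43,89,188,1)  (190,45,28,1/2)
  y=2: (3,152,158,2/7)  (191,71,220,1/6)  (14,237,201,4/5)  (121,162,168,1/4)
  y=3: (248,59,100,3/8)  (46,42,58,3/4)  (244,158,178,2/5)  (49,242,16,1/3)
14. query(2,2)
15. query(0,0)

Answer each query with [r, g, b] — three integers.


query (1,1) [L1,L2] — begin 0,0,0
L1 α=4/5: [124/5, 56, 608/5]
L2 α=1/2: [839/10, 53, 963/10]
= [84, 53, 96]

(0,2) stack=L3,L4,L5; from [0,0,0]:
after L3 α=1: [207, 224, 187]
after L4 α=1/2: [325/2, 188, 403/2]
after L5 α=1/5: [748/5, 184, 200]
= [150, 184, 200]

at x=2,y=2 over L3,L4,L5:
L3 α=1: [247, 120, 97]
L4 α=1/4: [226, 395/4, 479/4]
L5 α=3/7: [1237/7, 110, 569/7]
= [177, 110, 81]

query (0,1) [L3,L4,L5] — begin 0,0,0
+L3 (α=1/6) → [45/2, 167/6, 85/2]
+L4 (α=1/2) → [549/4, 779/12, 149/4]
+L5 (α=1/2) → [601/8, 1115/24, 325/8]
rounded: [75, 46, 41]

query (2,2) [L3,L4,L6] — begin 0,0,0
+L3 (α=1) → [247, 120, 97]
+L4 (α=1/4) → [226, 395/4, 479/4]
+L6 (α=4/5) → [282/5, 4187/20, 739/4]
= [56, 209, 185]

at x=0,y=0 over L3,L4,L6:
L3 α=1/3: [76/3, 41, 223/3]
L4 α=2/5: [82/5, 403/5, 307/5]
L6 α=2/7: [220/7, 697/7, 675/7]
rounded: [31, 100, 96]
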